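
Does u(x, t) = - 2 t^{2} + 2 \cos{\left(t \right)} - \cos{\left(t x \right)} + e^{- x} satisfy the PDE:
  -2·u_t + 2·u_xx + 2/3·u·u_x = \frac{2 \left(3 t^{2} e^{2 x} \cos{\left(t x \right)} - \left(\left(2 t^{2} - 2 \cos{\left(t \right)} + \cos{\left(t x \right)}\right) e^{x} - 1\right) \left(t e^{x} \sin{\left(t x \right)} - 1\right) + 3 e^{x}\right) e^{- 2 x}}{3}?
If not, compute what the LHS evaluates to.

Evaluate each term of the left-hand side for u = - 2 t^{2} + 2 \cos{\left(t \right)} - \cos{\left(t x \right)} + e^{- x}.
Derivatives:
  u_t = - 4 t + x \sin{\left(t x \right)} - 2 \sin{\left(t \right)}
  u_xx = t^{2} \cos{\left(t x \right)} + e^{- x}
  u_x = t \sin{\left(t x \right)} - e^{- x}
Terms:
  -2·u_t = 8 t - 2 x \sin{\left(t x \right)} + 4 \sin{\left(t \right)}
  2·u_xx = 2 t^{2} \cos{\left(t x \right)} + 2 e^{- x}
  2/3·u·u_x = - \frac{2 \left(\left(2 t^{2} - 2 \cos{\left(t \right)} + \cos{\left(t x \right)}\right) e^{x} - 1\right) \left(t e^{x} \sin{\left(t x \right)} - 1\right) e^{- 2 x}}{3}
Sum: LHS = \frac{2 \left(- \left(\left(2 t^{2} - 2 \cos{\left(t \right)} + \cos{\left(t x \right)}\right) e^{x} - 1\right) \left(t e^{x} \sin{\left(t x \right)} - 1\right) + 3 \left(t^{2} \cos{\left(t x \right)} + 4 t - x \sin{\left(t x \right)} + 2 \sin{\left(t \right)}\right) e^{2 x} + 3 e^{x}\right) e^{- 2 x}}{3}
Given right-hand side: \frac{2 \left(3 t^{2} e^{2 x} \cos{\left(t x \right)} - \left(\left(2 t^{2} - 2 \cos{\left(t \right)} + \cos{\left(t x \right)}\right) e^{x} - 1\right) \left(t e^{x} \sin{\left(t x \right)} - 1\right) + 3 e^{x}\right) e^{- 2 x}}{3}. Difference LHS − RHS = 8 t - 2 x \sin{\left(t x \right)} + 4 \sin{\left(t \right)} ≠ 0, so u is not a solution.

Answer: No, the LHS evaluates to \frac{2 \left(- \left(\left(2 t^{2} - 2 \cos{\left(t \right)} + \cos{\left(t x \right)}\right) e^{x} - 1\right) \left(t e^{x} \sin{\left(t x \right)} - 1\right) + 3 \left(t^{2} \cos{\left(t x \right)} + 4 t - x \sin{\left(t x \right)} + 2 \sin{\left(t \right)}\right) e^{2 x} + 3 e^{x}\right) e^{- 2 x}}{3}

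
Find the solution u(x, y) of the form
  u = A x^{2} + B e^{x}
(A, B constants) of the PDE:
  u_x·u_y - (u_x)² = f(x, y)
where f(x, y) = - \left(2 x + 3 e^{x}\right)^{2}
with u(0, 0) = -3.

Answer: u(x, y) = - x^{2} - 3 e^{x}

Derivation:
Substitute the ansatz u = A x^{2} + B e^{x} into the left-hand side.
Derivatives of the ansatz:
  u_x = 2 A x + B e^{x}
  u_y = 0
Term by term:
  u_x·u_y = 0
  -(u_x)² = - 4 A^{2} x^{2} - 4 A B x e^{x} - B^{2} e^{2 x}
So the left-hand side equals
  - 4 A^{2} x^{2} - 4 A B x e^{x} - B^{2} e^{2 x}
This must equal f(x, y) identically; expanded, f = - 4 x^{2} - 12 x e^{x} - 9 e^{2 x}.
Matching coefficients of the independent functions:
  [x^{2}]:  - 4 A^{2} = -4
  [x e^{x}]:  - 4 A B = -12
  [e^{2 x}]:  - B^{2} = -9
These equations allow (A, B) = (-1, -3) or (1, 3).
Impose the point condition(s):
  u(0, 0) = -3  ⟹  B = -3
Only A = -1, B = -3 satisfies everything.
Hence u(x, y) = - x^{2} - 3 e^{x}.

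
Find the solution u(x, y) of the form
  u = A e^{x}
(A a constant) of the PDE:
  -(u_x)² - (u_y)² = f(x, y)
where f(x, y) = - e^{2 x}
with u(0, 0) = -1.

Substitute the ansatz u = A e^{x} into the left-hand side.
Derivatives of the ansatz:
  u_x = A e^{x}
  u_y = 0
Term by term:
  -(u_x)² = - A^{2} e^{2 x}
  -(u_y)² = 0
So the left-hand side equals
  - A^{2} e^{2 x}
This must equal f(x, y) = - e^{2 x} identically.
Matching coefficients of the independent functions:
  [e^{2 x}]:  - A^{2} = -1
These equations allow (A) = (-1) or (1).
Impose the point condition(s):
  u(0, 0) = -1  ⟹  A = -1
Only A = -1 satisfies everything.
Hence u(x, y) = - e^{x}.

Answer: u(x, y) = - e^{x}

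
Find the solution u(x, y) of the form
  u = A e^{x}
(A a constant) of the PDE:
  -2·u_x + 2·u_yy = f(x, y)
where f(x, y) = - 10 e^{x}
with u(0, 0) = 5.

Answer: u(x, y) = 5 e^{x}

Derivation:
Substitute the ansatz u = A e^{x} into the left-hand side.
Derivatives of the ansatz:
  u_x = A e^{x}
  u_yy = 0
Term by term:
  -2·u_x = - 2 A e^{x}
  2·u_yy = 0
So the left-hand side equals
  - 2 A e^{x}
This must equal f(x, y) = - 10 e^{x} identically.
Matching coefficients of the independent functions:
  [e^{x}]:  - 2 A = -10
Solving: A = 5.
Check against the point condition:
  u(0, 0) = 5  ⟹  A = 5  ✓
Hence u(x, y) = 5 e^{x}.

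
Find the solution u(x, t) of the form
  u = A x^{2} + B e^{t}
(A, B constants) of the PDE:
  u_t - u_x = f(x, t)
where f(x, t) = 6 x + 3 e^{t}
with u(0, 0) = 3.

Answer: u(x, t) = - 3 x^{2} + 3 e^{t}

Derivation:
Substitute the ansatz u = A x^{2} + B e^{t} into the left-hand side.
Derivatives of the ansatz:
  u_t = B e^{t}
  u_x = 2 A x
Term by term:
  u_t = B e^{t}
  -u_x = - 2 A x
So the left-hand side equals
  - 2 A x + B e^{t}
This must equal f(x, t) = 6 x + 3 e^{t} identically.
Matching coefficients of the independent functions:
  [x]:  - 2 A = 6
  [e^{t}]:  B = 3
Solving: A = -3, B = 3.
Check against the point condition:
  u(0, 0) = 3  ⟹  B = 3  ✓
Hence u(x, t) = - 3 x^{2} + 3 e^{t}.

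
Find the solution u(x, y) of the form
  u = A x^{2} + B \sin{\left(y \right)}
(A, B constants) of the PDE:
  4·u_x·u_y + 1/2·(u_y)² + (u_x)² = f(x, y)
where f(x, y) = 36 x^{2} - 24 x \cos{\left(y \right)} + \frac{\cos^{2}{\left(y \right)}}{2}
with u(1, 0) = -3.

Substitute the ansatz u = A x^{2} + B \sin{\left(y \right)} into the left-hand side.
Derivatives of the ansatz:
  u_x = 2 A x
  u_y = B \cos{\left(y \right)}
Term by term:
  4·u_x·u_y = 8 A B x \cos{\left(y \right)}
  1/2·(u_y)² = \frac{B^{2} \cos^{2}{\left(y \right)}}{2}
  (u_x)² = 4 A^{2} x^{2}
So the left-hand side equals
  4 A^{2} x^{2} + 8 A B x \cos{\left(y \right)} + \frac{B^{2} \cos^{2}{\left(y \right)}}{2}
This must equal f(x, y) = 36 x^{2} - 24 x \cos{\left(y \right)} + \frac{\cos^{2}{\left(y \right)}}{2} identically.
Matching coefficients of the independent functions:
  [x^{2}]:  4 A^{2} = 36
  [x \cos{\left(y \right)}]:  8 A B = -24
  [\cos^{2}{\left(y \right)}]:  \frac{B^{2}}{2} = \frac{1}{2}
These equations allow (A, B) = (-3, 1) or (3, -1).
Impose the point condition(s):
  u(1, 0) = -3  ⟹  A = -3
Only A = -3, B = 1 satisfies everything.
Hence u(x, y) = - 3 x^{2} + \sin{\left(y \right)}.

Answer: u(x, y) = - 3 x^{2} + \sin{\left(y \right)}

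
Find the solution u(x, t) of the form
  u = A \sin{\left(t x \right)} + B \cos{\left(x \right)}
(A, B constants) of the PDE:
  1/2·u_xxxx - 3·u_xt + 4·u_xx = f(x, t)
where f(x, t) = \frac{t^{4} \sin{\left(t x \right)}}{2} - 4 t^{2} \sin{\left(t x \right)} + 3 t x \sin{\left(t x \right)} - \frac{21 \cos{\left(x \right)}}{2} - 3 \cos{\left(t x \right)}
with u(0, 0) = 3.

Substitute the ansatz u = A \sin{\left(t x \right)} + B \cos{\left(x \right)} into the left-hand side.
Derivatives of the ansatz:
  u_xxxx = A t^{4} \sin{\left(t x \right)} + B \cos{\left(x \right)}
  u_xt = - A t x \sin{\left(t x \right)} + A \cos{\left(t x \right)}
  u_xx = - A t^{2} \sin{\left(t x \right)} - B \cos{\left(x \right)}
Term by term:
  1/2·u_xxxx = \frac{A t^{4} \sin{\left(t x \right)}}{2} + \frac{B \cos{\left(x \right)}}{2}
  -3·u_xt = 3 A t x \sin{\left(t x \right)} - 3 A \cos{\left(t x \right)}
  4·u_xx = - 4 A t^{2} \sin{\left(t x \right)} - 4 B \cos{\left(x \right)}
So the left-hand side equals
  \frac{A t^{4} \sin{\left(t x \right)}}{2} - 4 A t^{2} \sin{\left(t x \right)} + 3 A t x \sin{\left(t x \right)} - 3 A \cos{\left(t x \right)} - \frac{7 B \cos{\left(x \right)}}{2}
This must equal f(x, t) = \frac{t^{4} \sin{\left(t x \right)}}{2} - 4 t^{2} \sin{\left(t x \right)} + 3 t x \sin{\left(t x \right)} - \frac{21 \cos{\left(x \right)}}{2} - 3 \cos{\left(t x \right)} identically.
Matching coefficients of the independent functions:
  [t^{2} \sin{\left(t x \right)}]:  - 4 A = -4
  [t^{4} \sin{\left(t x \right)}]:  \frac{A}{2} = \frac{1}{2}
  [t x \sin{\left(t x \right)}]:  3 A = 3
  [\cos{\left(x \right)}]:  - \frac{7 B}{2} = - \frac{21}{2}
  [\cos{\left(t x \right)}]:  - 3 A = -3
Solving: A = 1, B = 3.
Check against the point condition:
  u(0, 0) = 3  ⟹  B = 3  ✓
Hence u(x, t) = \sin{\left(t x \right)} + 3 \cos{\left(x \right)}.

Answer: u(x, t) = \sin{\left(t x \right)} + 3 \cos{\left(x \right)}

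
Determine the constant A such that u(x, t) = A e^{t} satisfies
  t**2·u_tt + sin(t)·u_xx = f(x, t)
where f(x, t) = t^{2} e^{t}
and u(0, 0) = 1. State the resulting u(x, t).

Answer: u(x, t) = e^{t}

Derivation:
Substitute the ansatz u = A e^{t} into the left-hand side.
Derivatives of the ansatz:
  u_tt = A e^{t}
  u_xx = 0
Term by term:
  t**2·u_tt = A t^{2} e^{t}
  sin(t)·u_xx = 0
So the left-hand side equals
  A t^{2} e^{t}
This must equal f(x, t) = t^{2} e^{t} identically.
Matching coefficients of the independent functions:
  [t^{2} e^{t}]:  A = 1
Solving: A = 1.
Check against the point condition:
  u(0, 0) = 1  ⟹  A = 1  ✓
Hence u(x, t) = e^{t}.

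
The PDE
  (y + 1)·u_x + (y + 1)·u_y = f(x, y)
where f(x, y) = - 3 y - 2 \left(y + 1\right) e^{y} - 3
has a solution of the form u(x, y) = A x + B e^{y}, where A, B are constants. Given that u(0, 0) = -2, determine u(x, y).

Substitute the ansatz u = A x + B e^{y} into the left-hand side.
Derivatives of the ansatz:
  u_x = A
  u_y = B e^{y}
Term by term:
  (y + 1)·u_x = A y + A
  (y + 1)·u_y = B y e^{y} + B e^{y}
So the left-hand side equals
  A y + A + B y e^{y} + B e^{y}
This must equal f(x, y) identically; expanded, f = - 2 y e^{y} - 3 y - 2 e^{y} - 3.
Matching coefficients of the independent functions:
  [constant term, y]:  A = -3
  [y e^{y}, e^{y}]:  B = -2
Solving: A = -3, B = -2.
Check against the point condition:
  u(0, 0) = -2  ⟹  B = -2  ✓
Hence u(x, y) = - 3 x - 2 e^{y}.

Answer: u(x, y) = - 3 x - 2 e^{y}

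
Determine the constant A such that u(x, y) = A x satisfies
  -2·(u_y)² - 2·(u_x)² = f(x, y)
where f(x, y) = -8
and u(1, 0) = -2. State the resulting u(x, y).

Substitute the ansatz u = A x into the left-hand side.
Derivatives of the ansatz:
  u_y = 0
  u_x = A
Term by term:
  -2·(u_y)² = 0
  -2·(u_x)² = - 2 A^{2}
So the left-hand side equals
  - 2 A^{2}
This must equal f(x, y) = -8 identically.
Matching coefficients of the independent functions:
  [constant term]:  - 2 A^{2} = -8
These equations allow (A) = (-2) or (2).
Impose the point condition(s):
  u(1, 0) = -2  ⟹  A = -2
Only A = -2 satisfies everything.
Hence u(x, y) = - 2 x.

Answer: u(x, y) = - 2 x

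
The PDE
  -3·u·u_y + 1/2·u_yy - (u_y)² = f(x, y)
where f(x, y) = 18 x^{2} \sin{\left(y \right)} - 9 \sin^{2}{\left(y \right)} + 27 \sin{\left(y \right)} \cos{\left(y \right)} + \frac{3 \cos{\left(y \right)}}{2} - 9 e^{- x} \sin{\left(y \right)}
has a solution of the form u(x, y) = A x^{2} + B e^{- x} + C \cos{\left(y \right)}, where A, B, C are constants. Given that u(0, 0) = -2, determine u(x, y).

Substitute the ansatz u = A x^{2} + B e^{- x} + C \cos{\left(y \right)} into the left-hand side.
Derivatives of the ansatz:
  u_y = - C \sin{\left(y \right)}
  u_yy = - C \cos{\left(y \right)}
Term by term:
  -3·u·u_y = 3 A C x^{2} \sin{\left(y \right)} + 3 B C e^{- x} \sin{\left(y \right)} + 3 C^{2} \sin{\left(y \right)} \cos{\left(y \right)}
  1/2·u_yy = - \frac{C \cos{\left(y \right)}}{2}
  -(u_y)² = - C^{2} \sin^{2}{\left(y \right)}
So the left-hand side equals
  3 A C x^{2} \sin{\left(y \right)} + 3 B C e^{- x} \sin{\left(y \right)} - C^{2} \sin^{2}{\left(y \right)} + 3 C^{2} \sin{\left(y \right)} \cos{\left(y \right)} - \frac{C \cos{\left(y \right)}}{2}
This must equal f(x, y) = 18 x^{2} \sin{\left(y \right)} - 9 \sin^{2}{\left(y \right)} + 27 \sin{\left(y \right)} \cos{\left(y \right)} + \frac{3 \cos{\left(y \right)}}{2} - 9 e^{- x} \sin{\left(y \right)} identically.
Matching coefficients of the independent functions:
  [x^{2} \sin{\left(y \right)}]:  3 A C = 18
  [e^{- x} \sin{\left(y \right)}]:  3 B C = -9
  [\sin{\left(y \right)} \cos{\left(y \right)}]:  3 C^{2} = 27
  [\sin^{2}{\left(y \right)}]:  - C^{2} = -9
  [\cos{\left(y \right)}]:  - \frac{C}{2} = \frac{3}{2}
Solving: A = -2, B = 1, C = -3.
Check against the point condition:
  u(0, 0) = -2  ⟹  B + C = -2  ✓
Hence u(x, y) = - 2 x^{2} - 3 \cos{\left(y \right)} + e^{- x}.

Answer: u(x, y) = - 2 x^{2} - 3 \cos{\left(y \right)} + e^{- x}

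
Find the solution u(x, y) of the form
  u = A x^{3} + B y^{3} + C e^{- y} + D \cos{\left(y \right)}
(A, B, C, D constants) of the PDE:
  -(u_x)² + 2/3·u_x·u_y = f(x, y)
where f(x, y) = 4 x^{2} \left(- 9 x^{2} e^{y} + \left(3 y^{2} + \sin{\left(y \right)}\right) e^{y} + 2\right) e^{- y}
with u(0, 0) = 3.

Answer: u(x, y) = - 2 x^{3} - y^{3} + \cos{\left(y \right)} + 2 e^{- y}

Derivation:
Substitute the ansatz u = A x^{3} + B y^{3} + C e^{- y} + D \cos{\left(y \right)} into the left-hand side.
Derivatives of the ansatz:
  u_x = 3 A x^{2}
  u_y = 3 B y^{2} - C e^{- y} - D \sin{\left(y \right)}
Term by term:
  -(u_x)² = - 9 A^{2} x^{4}
  2/3·u_x·u_y = 6 A B x^{2} y^{2} - 2 A C x^{2} e^{- y} - 2 A D x^{2} \sin{\left(y \right)}
So the left-hand side equals
  - 9 A^{2} x^{4} + 6 A B x^{2} y^{2} - 2 A C x^{2} e^{- y} - 2 A D x^{2} \sin{\left(y \right)}
This must equal f(x, y) identically; expanded, f = - 36 x^{4} + 12 x^{2} y^{2} + 4 x^{2} \sin{\left(y \right)} + 8 x^{2} e^{- y}.
Matching coefficients of the independent functions:
  [x^{4}]:  - 9 A^{2} = -36
  [x^{2} y^{2}]:  6 A B = 12
  [x^{2} e^{- y}]:  - 2 A C = 8
  [x^{2} \sin{\left(y \right)}]:  - 2 A D = 4
These equations allow (A, B, C, D) = (-2, -1, 2, 1) or (2, 1, -2, -1).
Impose the point condition(s):
  u(0, 0) = 3  ⟹  C + D = 3
Only A = -2, B = -1, C = 2, D = 1 satisfies everything.
Hence u(x, y) = - 2 x^{3} - y^{3} + \cos{\left(y \right)} + 2 e^{- y}.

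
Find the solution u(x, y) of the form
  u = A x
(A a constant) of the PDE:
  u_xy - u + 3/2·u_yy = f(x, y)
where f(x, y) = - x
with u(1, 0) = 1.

Substitute the ansatz u = A x into the left-hand side.
Derivatives of the ansatz:
  u_xy = 0
  u_yy = 0
Term by term:
  u_xy = 0
  -u = - A x
  3/2·u_yy = 0
So the left-hand side equals
  - A x
This must equal f(x, y) = - x identically.
Matching coefficients of the independent functions:
  [x]:  - A = -1
Solving: A = 1.
Check against the point condition:
  u(1, 0) = 1  ⟹  A = 1  ✓
Hence u(x, y) = x.

Answer: u(x, y) = x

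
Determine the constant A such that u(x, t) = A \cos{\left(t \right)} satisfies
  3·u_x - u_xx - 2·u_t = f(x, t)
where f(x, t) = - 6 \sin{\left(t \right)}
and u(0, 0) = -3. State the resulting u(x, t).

Substitute the ansatz u = A \cos{\left(t \right)} into the left-hand side.
Derivatives of the ansatz:
  u_x = 0
  u_xx = 0
  u_t = - A \sin{\left(t \right)}
Term by term:
  3·u_x = 0
  -u_xx = 0
  -2·u_t = 2 A \sin{\left(t \right)}
So the left-hand side equals
  2 A \sin{\left(t \right)}
This must equal f(x, t) = - 6 \sin{\left(t \right)} identically.
Matching coefficients of the independent functions:
  [\sin{\left(t \right)}]:  2 A = -6
Solving: A = -3.
Check against the point condition:
  u(0, 0) = -3  ⟹  A = -3  ✓
Hence u(x, t) = - 3 \cos{\left(t \right)}.

Answer: u(x, t) = - 3 \cos{\left(t \right)}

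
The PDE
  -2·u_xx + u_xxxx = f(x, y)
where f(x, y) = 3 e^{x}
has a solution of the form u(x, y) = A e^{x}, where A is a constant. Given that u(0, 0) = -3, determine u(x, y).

Substitute the ansatz u = A e^{x} into the left-hand side.
Derivatives of the ansatz:
  u_xx = A e^{x}
  u_xxxx = A e^{x}
Term by term:
  -2·u_xx = - 2 A e^{x}
  u_xxxx = A e^{x}
So the left-hand side equals
  - A e^{x}
This must equal f(x, y) = 3 e^{x} identically.
Matching coefficients of the independent functions:
  [e^{x}]:  - A = 3
Solving: A = -3.
Check against the point condition:
  u(0, 0) = -3  ⟹  A = -3  ✓
Hence u(x, y) = - 3 e^{x}.

Answer: u(x, y) = - 3 e^{x}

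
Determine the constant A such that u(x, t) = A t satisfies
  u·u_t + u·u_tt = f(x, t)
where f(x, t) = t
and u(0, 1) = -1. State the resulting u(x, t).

Substitute the ansatz u = A t into the left-hand side.
Derivatives of the ansatz:
  u_t = A
  u_tt = 0
Term by term:
  u·u_t = A^{2} t
  u·u_tt = 0
So the left-hand side equals
  A^{2} t
This must equal f(x, t) = t identically.
Matching coefficients of the independent functions:
  [t]:  A^{2} = 1
These equations allow (A) = (-1) or (1).
Impose the point condition(s):
  u(0, 1) = -1  ⟹  A = -1
Only A = -1 satisfies everything.
Hence u(x, t) = - t.

Answer: u(x, t) = - t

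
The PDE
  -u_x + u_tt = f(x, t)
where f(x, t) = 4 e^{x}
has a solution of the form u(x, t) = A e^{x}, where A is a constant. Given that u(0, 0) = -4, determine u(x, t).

Substitute the ansatz u = A e^{x} into the left-hand side.
Derivatives of the ansatz:
  u_x = A e^{x}
  u_tt = 0
Term by term:
  -u_x = - A e^{x}
  u_tt = 0
So the left-hand side equals
  - A e^{x}
This must equal f(x, t) = 4 e^{x} identically.
Matching coefficients of the independent functions:
  [e^{x}]:  - A = 4
Solving: A = -4.
Check against the point condition:
  u(0, 0) = -4  ⟹  A = -4  ✓
Hence u(x, t) = - 4 e^{x}.

Answer: u(x, t) = - 4 e^{x}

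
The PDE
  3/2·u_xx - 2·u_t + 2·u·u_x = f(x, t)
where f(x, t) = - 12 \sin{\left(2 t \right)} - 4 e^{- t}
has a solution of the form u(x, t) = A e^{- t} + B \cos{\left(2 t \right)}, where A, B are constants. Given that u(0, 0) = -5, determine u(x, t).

Substitute the ansatz u = A e^{- t} + B \cos{\left(2 t \right)} into the left-hand side.
Derivatives of the ansatz:
  u_xx = 0
  u_t = - A e^{- t} - 2 B \sin{\left(2 t \right)}
  u_x = 0
Term by term:
  3/2·u_xx = 0
  -2·u_t = 2 A e^{- t} + 4 B \sin{\left(2 t \right)}
  2·u·u_x = 0
So the left-hand side equals
  2 A e^{- t} + 4 B \sin{\left(2 t \right)}
This must equal f(x, t) = - 12 \sin{\left(2 t \right)} - 4 e^{- t} identically.
Matching coefficients of the independent functions:
  [e^{- t}]:  2 A = -4
  [\sin{\left(2 t \right)}]:  4 B = -12
Solving: A = -2, B = -3.
Check against the point condition:
  u(0, 0) = -5  ⟹  A + B = -5  ✓
Hence u(x, t) = - 3 \cos{\left(2 t \right)} - 2 e^{- t}.

Answer: u(x, t) = - 3 \cos{\left(2 t \right)} - 2 e^{- t}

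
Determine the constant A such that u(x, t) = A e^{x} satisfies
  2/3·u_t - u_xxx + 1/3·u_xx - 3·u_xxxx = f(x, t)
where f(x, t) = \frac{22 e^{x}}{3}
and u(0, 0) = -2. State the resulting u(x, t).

Substitute the ansatz u = A e^{x} into the left-hand side.
Derivatives of the ansatz:
  u_t = 0
  u_xxx = A e^{x}
  u_xx = A e^{x}
  u_xxxx = A e^{x}
Term by term:
  2/3·u_t = 0
  -u_xxx = - A e^{x}
  1/3·u_xx = \frac{A e^{x}}{3}
  -3·u_xxxx = - 3 A e^{x}
So the left-hand side equals
  - \frac{11 A e^{x}}{3}
This must equal f(x, t) = \frac{22 e^{x}}{3} identically.
Matching coefficients of the independent functions:
  [e^{x}]:  - \frac{11 A}{3} = \frac{22}{3}
Solving: A = -2.
Check against the point condition:
  u(0, 0) = -2  ⟹  A = -2  ✓
Hence u(x, t) = - 2 e^{x}.

Answer: u(x, t) = - 2 e^{x}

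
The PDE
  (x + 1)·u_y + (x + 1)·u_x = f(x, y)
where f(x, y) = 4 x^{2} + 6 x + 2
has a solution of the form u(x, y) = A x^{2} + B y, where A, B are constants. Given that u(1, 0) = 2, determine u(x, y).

Substitute the ansatz u = A x^{2} + B y into the left-hand side.
Derivatives of the ansatz:
  u_y = B
  u_x = 2 A x
Term by term:
  (x + 1)·u_y = B x + B
  (x + 1)·u_x = 2 A x^{2} + 2 A x
So the left-hand side equals
  2 A x^{2} + 2 A x + B x + B
This must equal f(x, y) = 4 x^{2} + 6 x + 2 identically.
Matching coefficients of the independent functions:
  [constant term]:  B = 2
  [x]:  2 A + B = 6
  [x^{2}]:  2 A = 4
Solving: A = 2, B = 2.
Check against the point condition:
  u(1, 0) = 2  ⟹  A = 2  ✓
Hence u(x, y) = 2 x^{2} + 2 y.

Answer: u(x, y) = 2 x^{2} + 2 y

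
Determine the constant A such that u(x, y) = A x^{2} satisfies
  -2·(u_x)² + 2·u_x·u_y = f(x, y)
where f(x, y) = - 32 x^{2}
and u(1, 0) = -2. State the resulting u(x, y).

Substitute the ansatz u = A x^{2} into the left-hand side.
Derivatives of the ansatz:
  u_x = 2 A x
  u_y = 0
Term by term:
  -2·(u_x)² = - 8 A^{2} x^{2}
  2·u_x·u_y = 0
So the left-hand side equals
  - 8 A^{2} x^{2}
This must equal f(x, y) = - 32 x^{2} identically.
Matching coefficients of the independent functions:
  [x^{2}]:  - 8 A^{2} = -32
These equations allow (A) = (-2) or (2).
Impose the point condition(s):
  u(1, 0) = -2  ⟹  A = -2
Only A = -2 satisfies everything.
Hence u(x, y) = - 2 x^{2}.

Answer: u(x, y) = - 2 x^{2}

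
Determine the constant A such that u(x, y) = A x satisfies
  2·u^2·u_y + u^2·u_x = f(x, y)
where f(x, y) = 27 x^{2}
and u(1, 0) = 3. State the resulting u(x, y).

Substitute the ansatz u = A x into the left-hand side.
Derivatives of the ansatz:
  u_y = 0
  u_x = A
Term by term:
  2·u^2·u_y = 0
  u^2·u_x = A^{3} x^{2}
So the left-hand side equals
  A^{3} x^{2}
This must equal f(x, y) = 27 x^{2} identically.
Matching coefficients of the independent functions:
  [x^{2}]:  A^{3} = 27
Solving: A = 3.
Check against the point condition:
  u(1, 0) = 3  ⟹  A = 3  ✓
Hence u(x, y) = 3 x.

Answer: u(x, y) = 3 x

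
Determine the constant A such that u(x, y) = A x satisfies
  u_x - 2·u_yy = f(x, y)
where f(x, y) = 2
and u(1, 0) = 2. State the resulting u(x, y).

Substitute the ansatz u = A x into the left-hand side.
Derivatives of the ansatz:
  u_x = A
  u_yy = 0
Term by term:
  u_x = A
  -2·u_yy = 0
So the left-hand side equals
  A
This must equal f(x, y) = 2 identically.
Matching coefficients of the independent functions:
  [constant term]:  A = 2
Solving: A = 2.
Check against the point condition:
  u(1, 0) = 2  ⟹  A = 2  ✓
Hence u(x, y) = 2 x.

Answer: u(x, y) = 2 x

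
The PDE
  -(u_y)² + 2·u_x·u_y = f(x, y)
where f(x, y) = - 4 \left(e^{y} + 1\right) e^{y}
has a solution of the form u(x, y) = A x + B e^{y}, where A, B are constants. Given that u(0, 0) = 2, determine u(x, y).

Substitute the ansatz u = A x + B e^{y} into the left-hand side.
Derivatives of the ansatz:
  u_y = B e^{y}
  u_x = A
Term by term:
  -(u_y)² = - B^{2} e^{2 y}
  2·u_x·u_y = 2 A B e^{y}
So the left-hand side equals
  2 A B e^{y} - B^{2} e^{2 y}
This must equal f(x, y) = - 4 \left(e^{y} + 1\right) e^{y} identically.
Matching coefficients of the independent functions:
  [e^{y}]:  2 A B = -4
  [e^{2 y}]:  - B^{2} = -4
These equations allow (A, B) = (-1, 2) or (1, -2).
Impose the point condition(s):
  u(0, 0) = 2  ⟹  B = 2
Only A = -1, B = 2 satisfies everything.
Hence u(x, y) = - x + 2 e^{y}.

Answer: u(x, y) = - x + 2 e^{y}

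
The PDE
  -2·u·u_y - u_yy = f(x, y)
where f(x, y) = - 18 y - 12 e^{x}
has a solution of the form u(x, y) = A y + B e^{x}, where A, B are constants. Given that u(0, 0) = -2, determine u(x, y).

Substitute the ansatz u = A y + B e^{x} into the left-hand side.
Derivatives of the ansatz:
  u_y = A
  u_yy = 0
Term by term:
  -2·u·u_y = - 2 A^{2} y - 2 A B e^{x}
  -u_yy = 0
So the left-hand side equals
  - 2 A^{2} y - 2 A B e^{x}
This must equal f(x, y) = - 18 y - 12 e^{x} identically.
Matching coefficients of the independent functions:
  [y]:  - 2 A^{2} = -18
  [e^{x}]:  - 2 A B = -12
These equations allow (A, B) = (-3, -2) or (3, 2).
Impose the point condition(s):
  u(0, 0) = -2  ⟹  B = -2
Only A = -3, B = -2 satisfies everything.
Hence u(x, y) = - 3 y - 2 e^{x}.

Answer: u(x, y) = - 3 y - 2 e^{x}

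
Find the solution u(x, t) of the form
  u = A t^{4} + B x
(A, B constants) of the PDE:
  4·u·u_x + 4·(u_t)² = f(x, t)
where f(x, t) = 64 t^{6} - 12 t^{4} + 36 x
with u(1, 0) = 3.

Substitute the ansatz u = A t^{4} + B x into the left-hand side.
Derivatives of the ansatz:
  u_x = B
  u_t = 4 A t^{3}
Term by term:
  4·u·u_x = 4 A B t^{4} + 4 B^{2} x
  4·(u_t)² = 64 A^{2} t^{6}
So the left-hand side equals
  64 A^{2} t^{6} + 4 A B t^{4} + 4 B^{2} x
This must equal f(x, t) = 64 t^{6} - 12 t^{4} + 36 x identically.
Matching coefficients of the independent functions:
  [t^{4}]:  4 A B = -12
  [t^{6}]:  64 A^{2} = 64
  [x]:  4 B^{2} = 36
These equations allow (A, B) = (-1, 3) or (1, -3).
Impose the point condition(s):
  u(1, 0) = 3  ⟹  B = 3
Only A = -1, B = 3 satisfies everything.
Hence u(x, t) = - t^{4} + 3 x.

Answer: u(x, t) = - t^{4} + 3 x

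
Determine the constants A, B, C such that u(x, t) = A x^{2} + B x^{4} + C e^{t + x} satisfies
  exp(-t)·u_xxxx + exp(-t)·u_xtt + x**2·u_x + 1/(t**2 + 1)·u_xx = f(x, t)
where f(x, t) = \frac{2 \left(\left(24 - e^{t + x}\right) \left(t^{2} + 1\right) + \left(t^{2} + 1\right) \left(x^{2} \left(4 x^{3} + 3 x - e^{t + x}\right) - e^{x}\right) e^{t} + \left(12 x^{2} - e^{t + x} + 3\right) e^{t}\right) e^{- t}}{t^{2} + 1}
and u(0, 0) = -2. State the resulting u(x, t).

Substitute the ansatz u = A x^{2} + B x^{4} + C e^{t + x} into the left-hand side.
Derivatives of the ansatz:
  u_xxxx = 24 B + C e^{t} e^{x}
  u_xtt = C e^{t} e^{x}
  u_x = 2 A x + 4 B x^{3} + C e^{t} e^{x}
  u_xx = 2 A + 12 B x^{2} + C e^{t} e^{x}
Term by term:
  exp(-t)·u_xxxx = 24 B e^{- t} + C e^{x}
  exp(-t)·u_xtt = C e^{x}
  x**2·u_x = 2 A x^{3} + 4 B x^{5} + C x^{2} e^{t} e^{x}
  1/(t**2 + 1)·u_xx = \frac{2 A}{t^{2} + 1} + \frac{12 B x^{2}}{t^{2} + 1} + \frac{C e^{t} e^{x}}{t^{2} + 1}
So the left-hand side equals
  2 A x^{3} + \frac{2 A}{t^{2} + 1} + 4 B x^{5} + \frac{12 B x^{2}}{t^{2} + 1} + 24 B e^{- t} + C x^{2} e^{t} e^{x} + 2 C e^{x} + \frac{C e^{t} e^{x}}{t^{2} + 1}
This must equal f(x, t) identically; expanded, f = 8 x^{5} + 6 x^{3} - 2 x^{2} e^{t} e^{x} + \frac{24 x^{2}}{t^{2} + 1} - 4 e^{x} + 48 e^{- t} - \frac{2 e^{t} e^{x}}{t^{2} + 1} + \frac{6}{t^{2} + 1}.
Matching coefficients of the independent functions:
  [x^{3}, \frac{1}{t^{2} + 1}]:  2 A = 6
  [x^{5}]:  4 B = 8
  [\frac{x^{2}}{t^{2} + 1}]:  12 B = 24
  [x^{2} e^{t} e^{x}, \frac{e^{t} e^{x}}{t^{2} + 1}]:  C = -2
  [e^{- t}]:  24 B = 48
  [e^{x}]:  2 C = -4
Solving: A = 3, B = 2, C = -2.
Check against the point condition:
  u(0, 0) = -2  ⟹  C = -2  ✓
Hence u(x, t) = 2 x^{4} + 3 x^{2} - 2 e^{t + x}.

Answer: u(x, t) = 2 x^{4} + 3 x^{2} - 2 e^{t + x}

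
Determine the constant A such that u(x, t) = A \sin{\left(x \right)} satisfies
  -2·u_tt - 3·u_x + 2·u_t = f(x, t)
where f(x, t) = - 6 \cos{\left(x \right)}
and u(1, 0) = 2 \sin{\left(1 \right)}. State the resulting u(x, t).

Substitute the ansatz u = A \sin{\left(x \right)} into the left-hand side.
Derivatives of the ansatz:
  u_tt = 0
  u_x = A \cos{\left(x \right)}
  u_t = 0
Term by term:
  -2·u_tt = 0
  -3·u_x = - 3 A \cos{\left(x \right)}
  2·u_t = 0
So the left-hand side equals
  - 3 A \cos{\left(x \right)}
This must equal f(x, t) = - 6 \cos{\left(x \right)} identically.
Matching coefficients of the independent functions:
  [\cos{\left(x \right)}]:  - 3 A = -6
Solving: A = 2.
Check against the point condition:
  u(1, 0) = 2 \sin{\left(1 \right)}  ⟹  A \sin{\left(1 \right)} = 2 \sin{\left(1 \right)}  ✓
Hence u(x, t) = 2 \sin{\left(x \right)}.

Answer: u(x, t) = 2 \sin{\left(x \right)}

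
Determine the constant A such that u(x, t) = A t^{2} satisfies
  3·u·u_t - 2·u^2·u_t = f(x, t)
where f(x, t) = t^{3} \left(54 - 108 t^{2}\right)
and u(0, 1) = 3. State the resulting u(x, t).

Answer: u(x, t) = 3 t^{2}

Derivation:
Substitute the ansatz u = A t^{2} into the left-hand side.
Derivatives of the ansatz:
  u_t = 2 A t
Term by term:
  3·u·u_t = 6 A^{2} t^{3}
  -2·u^2·u_t = - 4 A^{3} t^{5}
So the left-hand side equals
  - 4 A^{3} t^{5} + 6 A^{2} t^{3}
This must equal f(x, t) identically; expanded, f = - 108 t^{5} + 54 t^{3}.
Matching coefficients of the independent functions:
  [t^{3}]:  6 A^{2} = 54
  [t^{5}]:  - 4 A^{3} = -108
Solving: A = 3.
Check against the point condition:
  u(0, 1) = 3  ⟹  A = 3  ✓
Hence u(x, t) = 3 t^{2}.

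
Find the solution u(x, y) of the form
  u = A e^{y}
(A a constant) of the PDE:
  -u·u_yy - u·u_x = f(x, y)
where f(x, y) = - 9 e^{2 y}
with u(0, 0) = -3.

Answer: u(x, y) = - 3 e^{y}

Derivation:
Substitute the ansatz u = A e^{y} into the left-hand side.
Derivatives of the ansatz:
  u_yy = A e^{y}
  u_x = 0
Term by term:
  -u·u_yy = - A^{2} e^{2 y}
  -u·u_x = 0
So the left-hand side equals
  - A^{2} e^{2 y}
This must equal f(x, y) = - 9 e^{2 y} identically.
Matching coefficients of the independent functions:
  [e^{2 y}]:  - A^{2} = -9
These equations allow (A) = (-3) or (3).
Impose the point condition(s):
  u(0, 0) = -3  ⟹  A = -3
Only A = -3 satisfies everything.
Hence u(x, y) = - 3 e^{y}.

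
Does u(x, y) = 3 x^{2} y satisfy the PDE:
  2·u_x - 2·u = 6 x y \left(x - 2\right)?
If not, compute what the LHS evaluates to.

Answer: No, the LHS evaluates to 6 x y \left(2 - x\right)

Derivation:
Evaluate each term of the left-hand side for u = 3 x^{2} y.
Derivatives:
  u_x = 6 x y
Terms:
  2·u_x = 12 x y
  -2·u = - 6 x^{2} y
Sum: LHS = 6 x y \left(2 - x\right)
Given right-hand side: 6 x y \left(x - 2\right). Difference LHS − RHS = 12 x y \left(2 - x\right) ≠ 0, so u is not a solution.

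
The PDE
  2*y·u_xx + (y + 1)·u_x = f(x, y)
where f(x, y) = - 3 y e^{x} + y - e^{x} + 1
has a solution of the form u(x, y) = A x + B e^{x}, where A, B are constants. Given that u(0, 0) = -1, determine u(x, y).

Substitute the ansatz u = A x + B e^{x} into the left-hand side.
Derivatives of the ansatz:
  u_xx = B e^{x}
  u_x = A + B e^{x}
Term by term:
  2*y·u_xx = 2 B y e^{x}
  (y + 1)·u_x = A y + A + B y e^{x} + B e^{x}
So the left-hand side equals
  A y + A + 3 B y e^{x} + B e^{x}
This must equal f(x, y) = - 3 y e^{x} + y - e^{x} + 1 identically.
Matching coefficients of the independent functions:
  [constant term, y]:  A = 1
  [y e^{x}]:  3 B = -3
  [e^{x}]:  B = -1
Solving: A = 1, B = -1.
Check against the point condition:
  u(0, 0) = -1  ⟹  B = -1  ✓
Hence u(x, y) = x - e^{x}.

Answer: u(x, y) = x - e^{x}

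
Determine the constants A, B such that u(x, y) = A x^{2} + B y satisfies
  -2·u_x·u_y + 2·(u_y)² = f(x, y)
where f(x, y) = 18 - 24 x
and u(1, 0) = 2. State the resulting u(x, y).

Substitute the ansatz u = A x^{2} + B y into the left-hand side.
Derivatives of the ansatz:
  u_x = 2 A x
  u_y = B
Term by term:
  -2·u_x·u_y = - 4 A B x
  2·(u_y)² = 2 B^{2}
So the left-hand side equals
  - 4 A B x + 2 B^{2}
This must equal f(x, y) = 18 - 24 x identically.
Matching coefficients of the independent functions:
  [constant term]:  2 B^{2} = 18
  [x]:  - 4 A B = -24
These equations allow (A, B) = (-2, -3) or (2, 3).
Impose the point condition(s):
  u(1, 0) = 2  ⟹  A = 2
Only A = 2, B = 3 satisfies everything.
Hence u(x, y) = 2 x^{2} + 3 y.

Answer: u(x, y) = 2 x^{2} + 3 y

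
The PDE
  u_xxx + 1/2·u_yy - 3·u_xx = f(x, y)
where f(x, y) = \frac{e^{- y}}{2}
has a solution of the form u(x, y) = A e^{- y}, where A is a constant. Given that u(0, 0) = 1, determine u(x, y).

Substitute the ansatz u = A e^{- y} into the left-hand side.
Derivatives of the ansatz:
  u_xxx = 0
  u_yy = A e^{- y}
  u_xx = 0
Term by term:
  u_xxx = 0
  1/2·u_yy = \frac{A e^{- y}}{2}
  -3·u_xx = 0
So the left-hand side equals
  \frac{A e^{- y}}{2}
This must equal f(x, y) = \frac{e^{- y}}{2} identically.
Matching coefficients of the independent functions:
  [e^{- y}]:  \frac{A}{2} = \frac{1}{2}
Solving: A = 1.
Check against the point condition:
  u(0, 0) = 1  ⟹  A = 1  ✓
Hence u(x, y) = e^{- y}.

Answer: u(x, y) = e^{- y}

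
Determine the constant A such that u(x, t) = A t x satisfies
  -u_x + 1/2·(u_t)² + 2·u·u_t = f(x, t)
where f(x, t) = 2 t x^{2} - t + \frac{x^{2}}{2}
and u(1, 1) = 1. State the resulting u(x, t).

Substitute the ansatz u = A t x into the left-hand side.
Derivatives of the ansatz:
  u_x = A t
  u_t = A x
Term by term:
  -u_x = - A t
  1/2·(u_t)² = \frac{A^{2} x^{2}}{2}
  2·u·u_t = 2 A^{2} t x^{2}
So the left-hand side equals
  2 A^{2} t x^{2} + \frac{A^{2} x^{2}}{2} - A t
This must equal f(x, t) = 2 t x^{2} - t + \frac{x^{2}}{2} identically.
Matching coefficients of the independent functions:
  [t]:  - A = -1
  [x^{2}]:  \frac{A^{2}}{2} = \frac{1}{2}
  [t x^{2}]:  2 A^{2} = 2
Solving: A = 1.
Check against the point condition:
  u(1, 1) = 1  ⟹  A = 1  ✓
Hence u(x, t) = t x.

Answer: u(x, t) = t x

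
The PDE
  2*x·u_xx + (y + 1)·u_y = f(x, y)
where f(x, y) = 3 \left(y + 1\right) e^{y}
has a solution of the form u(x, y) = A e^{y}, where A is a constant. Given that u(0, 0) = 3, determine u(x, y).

Substitute the ansatz u = A e^{y} into the left-hand side.
Derivatives of the ansatz:
  u_xx = 0
  u_y = A e^{y}
Term by term:
  2*x·u_xx = 0
  (y + 1)·u_y = A y e^{y} + A e^{y}
So the left-hand side equals
  A y e^{y} + A e^{y}
This must equal f(x, y) identically; expanded, f = 3 y e^{y} + 3 e^{y}.
Matching coefficients of the independent functions:
  [y e^{y}, e^{y}]:  A = 3
Solving: A = 3.
Check against the point condition:
  u(0, 0) = 3  ⟹  A = 3  ✓
Hence u(x, y) = 3 e^{y}.

Answer: u(x, y) = 3 e^{y}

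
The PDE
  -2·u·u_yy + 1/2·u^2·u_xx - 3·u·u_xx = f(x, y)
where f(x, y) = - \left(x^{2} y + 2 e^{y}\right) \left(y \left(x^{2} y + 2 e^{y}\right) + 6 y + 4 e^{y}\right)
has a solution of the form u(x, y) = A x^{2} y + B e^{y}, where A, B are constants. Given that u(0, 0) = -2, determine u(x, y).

Answer: u(x, y) = - x^{2} y - 2 e^{y}

Derivation:
Substitute the ansatz u = A x^{2} y + B e^{y} into the left-hand side.
Derivatives of the ansatz:
  u_yy = B e^{y}
  u_xx = 2 A y
Term by term:
  -2·u·u_yy = - 2 A B x^{2} y e^{y} - 2 B^{2} e^{2 y}
  1/2·u^2·u_xx = A^{3} x^{4} y^{3} + 2 A^{2} B x^{2} y^{2} e^{y} + A B^{2} y e^{2 y}
  -3·u·u_xx = - 6 A^{2} x^{2} y^{2} - 6 A B y e^{y}
So the left-hand side equals
  A^{3} x^{4} y^{3} + 2 A^{2} B x^{2} y^{2} e^{y} - 6 A^{2} x^{2} y^{2} + A B^{2} y e^{2 y} - 2 A B x^{2} y e^{y} - 6 A B y e^{y} - 2 B^{2} e^{2 y}
This must equal f(x, y) identically; expanded, f = - x^{4} y^{3} - 4 x^{2} y^{2} e^{y} - 6 x^{2} y^{2} - 4 x^{2} y e^{y} - 4 y e^{2 y} - 12 y e^{y} - 8 e^{2 y}.
Matching coefficients of the independent functions:
  [x^{2} y^{2}]:  - 6 A^{2} = -6
  [x^{4} y^{3}]:  A^{3} = -1
  [y e^{y}]:  - 6 A B = -12
  [y e^{2 y}]:  A B^{2} = -4
  [x^{2} y e^{y}]:  - 2 A B = -4
  [x^{2} y^{2} e^{y}]:  2 A^{2} B = -4
  [e^{2 y}]:  - 2 B^{2} = -8
Solving: A = -1, B = -2.
Check against the point condition:
  u(0, 0) = -2  ⟹  B = -2  ✓
Hence u(x, y) = - x^{2} y - 2 e^{y}.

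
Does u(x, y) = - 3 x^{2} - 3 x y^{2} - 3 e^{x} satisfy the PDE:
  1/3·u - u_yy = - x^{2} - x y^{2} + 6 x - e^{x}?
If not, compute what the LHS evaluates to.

Evaluate each term of the left-hand side for u = - 3 x^{2} - 3 x y^{2} - 3 e^{x}.
Derivatives:
  u_yy = - 6 x
Terms:
  1/3·u = - x^{2} - x y^{2} - e^{x}
  -u_yy = 6 x
Sum: LHS = - x^{2} - x y^{2} + 6 x - e^{x}
This is exactly the given right-hand side, so u is a solution.

Answer: Yes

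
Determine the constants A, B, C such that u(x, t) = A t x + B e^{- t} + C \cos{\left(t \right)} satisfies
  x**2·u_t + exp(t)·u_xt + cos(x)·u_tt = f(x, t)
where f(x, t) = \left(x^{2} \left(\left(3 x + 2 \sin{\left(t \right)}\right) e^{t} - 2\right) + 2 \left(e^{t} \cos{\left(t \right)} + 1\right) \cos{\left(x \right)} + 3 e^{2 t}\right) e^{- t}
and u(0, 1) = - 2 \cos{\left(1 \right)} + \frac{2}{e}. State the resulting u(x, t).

Substitute the ansatz u = A t x + B e^{- t} + C \cos{\left(t \right)} into the left-hand side.
Derivatives of the ansatz:
  u_t = A x - B e^{- t} - C \sin{\left(t \right)}
  u_xt = A
  u_tt = B e^{- t} - C \cos{\left(t \right)}
Term by term:
  x**2·u_t = A x^{3} - B x^{2} e^{- t} - C x^{2} \sin{\left(t \right)}
  exp(t)·u_xt = A e^{t}
  cos(x)·u_tt = B e^{- t} \cos{\left(x \right)} - C \cos{\left(t \right)} \cos{\left(x \right)}
So the left-hand side equals
  A x^{3} + A e^{t} - B x^{2} e^{- t} + B e^{- t} \cos{\left(x \right)} - C x^{2} \sin{\left(t \right)} - C \cos{\left(t \right)} \cos{\left(x \right)}
This must equal f(x, t) identically; expanded, f = 3 x^{3} + 2 x^{2} \sin{\left(t \right)} - 2 x^{2} e^{- t} + 3 e^{t} + 2 \cos{\left(t \right)} \cos{\left(x \right)} + 2 e^{- t} \cos{\left(x \right)}.
Matching coefficients of the independent functions:
  [x^{3}, e^{t}]:  A = 3
  [x^{2} e^{- t}]:  - B = -2
  [x^{2} \sin{\left(t \right)}, \cos{\left(t \right)} \cos{\left(x \right)}]:  - C = 2
  [e^{- t} \cos{\left(x \right)}]:  B = 2
Solving: A = 3, B = 2, C = -2.
Check against the point condition:
  u(0, 1) = - 2 \cos{\left(1 \right)} + \frac{2}{e}  ⟹  \frac{B}{e} + C \cos{\left(1 \right)} = - 2 \cos{\left(1 \right)} + \frac{2}{e}  ✓
Hence u(x, t) = 3 t x - 2 \cos{\left(t \right)} + 2 e^{- t}.

Answer: u(x, t) = 3 t x - 2 \cos{\left(t \right)} + 2 e^{- t}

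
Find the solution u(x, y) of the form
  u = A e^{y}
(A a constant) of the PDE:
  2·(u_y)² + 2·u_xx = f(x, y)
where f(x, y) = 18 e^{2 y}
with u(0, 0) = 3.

Substitute the ansatz u = A e^{y} into the left-hand side.
Derivatives of the ansatz:
  u_y = A e^{y}
  u_xx = 0
Term by term:
  2·(u_y)² = 2 A^{2} e^{2 y}
  2·u_xx = 0
So the left-hand side equals
  2 A^{2} e^{2 y}
This must equal f(x, y) = 18 e^{2 y} identically.
Matching coefficients of the independent functions:
  [e^{2 y}]:  2 A^{2} = 18
These equations allow (A) = (-3) or (3).
Impose the point condition(s):
  u(0, 0) = 3  ⟹  A = 3
Only A = 3 satisfies everything.
Hence u(x, y) = 3 e^{y}.

Answer: u(x, y) = 3 e^{y}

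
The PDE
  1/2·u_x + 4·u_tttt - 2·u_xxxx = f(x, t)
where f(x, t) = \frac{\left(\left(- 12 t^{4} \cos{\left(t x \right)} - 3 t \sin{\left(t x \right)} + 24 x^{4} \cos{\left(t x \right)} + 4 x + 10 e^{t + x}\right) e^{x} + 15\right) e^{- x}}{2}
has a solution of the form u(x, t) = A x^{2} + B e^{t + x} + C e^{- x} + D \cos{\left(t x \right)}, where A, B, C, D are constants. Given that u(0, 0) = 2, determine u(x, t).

Substitute the ansatz u = A x^{2} + B e^{t + x} + C e^{- x} + D \cos{\left(t x \right)} into the left-hand side.
Derivatives of the ansatz:
  u_x = 2 A x + B e^{t} e^{x} - C e^{- x} - D t \sin{\left(t x \right)}
  u_tttt = B e^{t} e^{x} + D x^{4} \cos{\left(t x \right)}
  u_xxxx = B e^{t} e^{x} + C e^{- x} + D t^{4} \cos{\left(t x \right)}
Term by term:
  1/2·u_x = A x + \frac{B e^{t} e^{x}}{2} - \frac{C e^{- x}}{2} - \frac{D t \sin{\left(t x \right)}}{2}
  4·u_tttt = 4 B e^{t} e^{x} + 4 D x^{4} \cos{\left(t x \right)}
  -2·u_xxxx = - 2 B e^{t} e^{x} - 2 C e^{- x} - 2 D t^{4} \cos{\left(t x \right)}
So the left-hand side equals
  A x + \frac{5 B e^{t} e^{x}}{2} - \frac{5 C e^{- x}}{2} - 2 D t^{4} \cos{\left(t x \right)} - \frac{D t \sin{\left(t x \right)}}{2} + 4 D x^{4} \cos{\left(t x \right)}
This must equal f(x, t) identically; expanded, f = - 6 t^{4} \cos{\left(t x \right)} - \frac{3 t \sin{\left(t x \right)}}{2} + 12 x^{4} \cos{\left(t x \right)} + 2 x + 5 e^{t} e^{x} + \frac{15 e^{- x}}{2}.
Matching coefficients of the independent functions:
  [x]:  A = 2
  [t \sin{\left(t x \right)}]:  - \frac{D}{2} = - \frac{3}{2}
  [t^{4} \cos{\left(t x \right)}]:  - 2 D = -6
  [x^{4} \cos{\left(t x \right)}]:  4 D = 12
  [e^{t} e^{x}]:  \frac{5 B}{2} = 5
  [e^{- x}]:  - \frac{5 C}{2} = \frac{15}{2}
Solving: A = 2, B = 2, C = -3, D = 3.
Check against the point condition:
  u(0, 0) = 2  ⟹  B + C + D = 2  ✓
Hence u(x, t) = 2 x^{2} + 2 e^{t + x} + 3 \cos{\left(t x \right)} - 3 e^{- x}.

Answer: u(x, t) = 2 x^{2} + 2 e^{t + x} + 3 \cos{\left(t x \right)} - 3 e^{- x}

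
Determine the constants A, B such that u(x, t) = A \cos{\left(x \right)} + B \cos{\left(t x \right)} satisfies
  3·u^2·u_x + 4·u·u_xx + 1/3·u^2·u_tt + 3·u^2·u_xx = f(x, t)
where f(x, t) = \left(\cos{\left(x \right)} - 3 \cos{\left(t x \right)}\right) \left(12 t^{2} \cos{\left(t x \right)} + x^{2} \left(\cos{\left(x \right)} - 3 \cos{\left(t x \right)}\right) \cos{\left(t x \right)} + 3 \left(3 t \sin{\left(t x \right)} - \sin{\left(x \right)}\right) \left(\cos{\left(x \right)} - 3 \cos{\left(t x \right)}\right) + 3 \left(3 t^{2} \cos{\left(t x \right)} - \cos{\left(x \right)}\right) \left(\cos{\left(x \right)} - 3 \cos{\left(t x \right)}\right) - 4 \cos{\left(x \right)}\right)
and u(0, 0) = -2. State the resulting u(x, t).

Answer: u(x, t) = \cos{\left(x \right)} - 3 \cos{\left(t x \right)}

Derivation:
Substitute the ansatz u = A \cos{\left(x \right)} + B \cos{\left(t x \right)} into the left-hand side.
Derivatives of the ansatz:
  u_x = - A \sin{\left(x \right)} - B t \sin{\left(t x \right)}
  u_xx = - A \cos{\left(x \right)} - B t^{2} \cos{\left(t x \right)}
  u_tt = - B x^{2} \cos{\left(t x \right)}
Term by term:
  3·u^2·u_x = - 3 A^{3} \sin{\left(x \right)} \cos^{2}{\left(x \right)} - 3 A^{2} B t \sin{\left(t x \right)} \cos^{2}{\left(x \right)} - 6 A^{2} B \sin{\left(x \right)} \cos{\left(x \right)} \cos{\left(t x \right)} - 6 A B^{2} t \sin{\left(t x \right)} \cos{\left(x \right)} \cos{\left(t x \right)} - 3 A B^{2} \sin{\left(x \right)} \cos^{2}{\left(t x \right)} - 3 B^{3} t \sin{\left(t x \right)} \cos^{2}{\left(t x \right)}
  4·u·u_xx = - 4 A^{2} \cos^{2}{\left(x \right)} - 4 A B t^{2} \cos{\left(x \right)} \cos{\left(t x \right)} - 4 A B \cos{\left(x \right)} \cos{\left(t x \right)} - 4 B^{2} t^{2} \cos^{2}{\left(t x \right)}
  1/3·u^2·u_tt = - \frac{A^{2} B x^{2} \cos^{2}{\left(x \right)} \cos{\left(t x \right)}}{3} - \frac{2 A B^{2} x^{2} \cos{\left(x \right)} \cos^{2}{\left(t x \right)}}{3} - \frac{B^{3} x^{2} \cos^{3}{\left(t x \right)}}{3}
  3·u^2·u_xx = - 3 A^{3} \cos^{3}{\left(x \right)} - 3 A^{2} B t^{2} \cos^{2}{\left(x \right)} \cos{\left(t x \right)} - 6 A^{2} B \cos^{2}{\left(x \right)} \cos{\left(t x \right)} - 6 A B^{2} t^{2} \cos{\left(x \right)} \cos^{2}{\left(t x \right)} - 3 A B^{2} \cos{\left(x \right)} \cos^{2}{\left(t x \right)} - 3 B^{3} t^{2} \cos^{3}{\left(t x \right)}
So the left-hand side equals
  - 3 A^{3} \sin{\left(x \right)} \cos^{2}{\left(x \right)} - 3 A^{3} \cos^{3}{\left(x \right)} - 3 A^{2} B t^{2} \cos^{2}{\left(x \right)} \cos{\left(t x \right)} - 3 A^{2} B t \sin{\left(t x \right)} \cos^{2}{\left(x \right)} - \frac{A^{2} B x^{2} \cos^{2}{\left(x \right)} \cos{\left(t x \right)}}{3} - 6 A^{2} B \sin{\left(x \right)} \cos{\left(x \right)} \cos{\left(t x \right)} - 6 A^{2} B \cos^{2}{\left(x \right)} \cos{\left(t x \right)} - 4 A^{2} \cos^{2}{\left(x \right)} - 6 A B^{2} t^{2} \cos{\left(x \right)} \cos^{2}{\left(t x \right)} - 6 A B^{2} t \sin{\left(t x \right)} \cos{\left(x \right)} \cos{\left(t x \right)} - \frac{2 A B^{2} x^{2} \cos{\left(x \right)} \cos^{2}{\left(t x \right)}}{3} - 3 A B^{2} \sin{\left(x \right)} \cos^{2}{\left(t x \right)} - 3 A B^{2} \cos{\left(x \right)} \cos^{2}{\left(t x \right)} - 4 A B t^{2} \cos{\left(x \right)} \cos{\left(t x \right)} - 4 A B \cos{\left(x \right)} \cos{\left(t x \right)} - 3 B^{3} t^{2} \cos^{3}{\left(t x \right)} - 3 B^{3} t \sin{\left(t x \right)} \cos^{2}{\left(t x \right)} - \frac{B^{3} x^{2} \cos^{3}{\left(t x \right)}}{3} - 4 B^{2} t^{2} \cos^{2}{\left(t x \right)}
This must equal f(x, t) identically; expanded, f = 9 t^{2} \cos^{2}{\left(x \right)} \cos{\left(t x \right)} - 54 t^{2} \cos{\left(x \right)} \cos^{2}{\left(t x \right)} + 12 t^{2} \cos{\left(x \right)} \cos{\left(t x \right)} + 81 t^{2} \cos^{3}{\left(t x \right)} - 36 t^{2} \cos^{2}{\left(t x \right)} + 9 t \sin{\left(t x \right)} \cos^{2}{\left(x \right)} - 54 t \sin{\left(t x \right)} \cos{\left(x \right)} \cos{\left(t x \right)} + 81 t \sin{\left(t x \right)} \cos^{2}{\left(t x \right)} + x^{2} \cos^{2}{\left(x \right)} \cos{\left(t x \right)} - 6 x^{2} \cos{\left(x \right)} \cos^{2}{\left(t x \right)} + 9 x^{2} \cos^{3}{\left(t x \right)} - 3 \sin{\left(x \right)} \cos^{2}{\left(x \right)} + 18 \sin{\left(x \right)} \cos{\left(x \right)} \cos{\left(t x \right)} - 27 \sin{\left(x \right)} \cos^{2}{\left(t x \right)} - 3 \cos^{3}{\left(x \right)} + 18 \cos^{2}{\left(x \right)} \cos{\left(t x \right)} - 4 \cos^{2}{\left(x \right)} - 27 \cos{\left(x \right)} \cos^{2}{\left(t x \right)} + 12 \cos{\left(x \right)} \cos{\left(t x \right)}.
Matching coefficients of the independent functions:
(each divided by its leading coefficient; functions giving the same equation are listed together)
  [t^{2} \cos^{2}{\left(t x \right)}]:  B^{2} - 9 = 0
  [t^{2} \cos^{3}{\left(t x \right)}, x^{2} \cos^{3}{\left(t x \right)}, t \sin{\left(t x \right)} \cos^{2}{\left(t x \right)}]:  B^{3} + 27 = 0
  [\sin{\left(x \right)} \cos^{2}{\left(x \right)}, \cos^{3}{\left(x \right)}]:  A^{3} - 1 = 0
  [\sin{\left(x \right)} \cos^{2}{\left(t x \right)}, \cos{\left(x \right)} \cos^{2}{\left(t x \right)}, t^{2} \cos{\left(x \right)} \cos^{2}{\left(t x \right)}, …]:  A B^{2} - 9 = 0
  [\cos{\left(x \right)} \cos{\left(t x \right)}, t^{2} \cos{\left(x \right)} \cos{\left(t x \right)}]:  A B + 3 = 0
  [\cos^{2}{\left(x \right)} \cos{\left(t x \right)}, t \sin{\left(t x \right)} \cos^{2}{\left(x \right)}, t^{2} \cos^{2}{\left(x \right)} \cos{\left(t x \right)}, …]:  A^{2} B + 3 = 0
  [\cos^{2}{\left(x \right)}]:  A^{2} - 1 = 0
Solving: A = 1, B = -3.
Check against the point condition:
  u(0, 0) = -2  ⟹  A + B = -2  ✓
Hence u(x, t) = \cos{\left(x \right)} - 3 \cos{\left(t x \right)}.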